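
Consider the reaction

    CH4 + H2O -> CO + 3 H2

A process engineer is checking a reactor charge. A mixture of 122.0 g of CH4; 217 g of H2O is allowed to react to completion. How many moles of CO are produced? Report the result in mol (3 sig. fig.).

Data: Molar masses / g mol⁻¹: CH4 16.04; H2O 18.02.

7.61 mol

n(CH4) = 122.0 / 16.04 = 7.606 mol
n(H2O) = 217.0 / 18.02 = 12.04 mol
n/ν for CH4 = 7.606/1 = 7.606
n/ν for H2O = 12.04/1 = 12.04
Smallest n/ν is CH4 → limiting reagent.
n(CO) = (1/1) × 7.606 = 7.606 mol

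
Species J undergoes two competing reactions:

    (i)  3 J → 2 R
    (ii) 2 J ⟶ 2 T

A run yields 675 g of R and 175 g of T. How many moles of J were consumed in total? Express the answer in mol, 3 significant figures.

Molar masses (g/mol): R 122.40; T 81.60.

n(R) = 675 / 122.40 = 5.515 mol
n(T) = 175 / 81.60 = 2.145 mol
n(J) via (i) = (3/2)×5.515 = 8.273 mol
n(J) via (ii) = (2/2)×2.145 = 2.145 mol
total n(J) = 8.273 + 2.145 = 10.42 mol

10.4 mol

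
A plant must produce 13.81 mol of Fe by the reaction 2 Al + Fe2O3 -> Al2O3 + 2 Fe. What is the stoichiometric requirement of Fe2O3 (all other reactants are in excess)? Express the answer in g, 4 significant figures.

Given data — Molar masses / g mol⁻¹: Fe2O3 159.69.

n(Fe) = 13.81 mol
n(Fe2O3) = (1/2) × 13.81 = 6.905 mol
mass = 6.905 × 159.69 = 1103 g

1103 g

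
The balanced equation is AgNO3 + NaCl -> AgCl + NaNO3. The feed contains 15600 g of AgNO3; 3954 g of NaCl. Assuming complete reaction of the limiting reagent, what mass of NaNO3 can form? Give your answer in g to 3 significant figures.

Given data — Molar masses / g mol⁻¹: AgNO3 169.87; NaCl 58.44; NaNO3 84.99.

5750 g

n(AgNO3) = 15600 / 169.87 = 91.83 mol
n(NaCl) = 3954 / 58.44 = 67.66 mol
n/ν for AgNO3 = 91.83/1 = 91.83
n/ν for NaCl = 67.66/1 = 67.66
Smallest n/ν is NaCl → limiting reagent.
n(NaNO3) = (1/1) × 67.66 = 67.66 mol
mass = 67.66 × 84.99 = 5750 g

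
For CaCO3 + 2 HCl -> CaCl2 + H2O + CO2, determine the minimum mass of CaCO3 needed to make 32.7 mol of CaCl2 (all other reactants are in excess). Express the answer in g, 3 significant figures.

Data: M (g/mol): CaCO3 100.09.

n(CaCl2) = 32.70 mol
n(CaCO3) = (1/1) × 32.70 = 32.70 mol
mass = 32.70 × 100.09 = 3273 g

3270 g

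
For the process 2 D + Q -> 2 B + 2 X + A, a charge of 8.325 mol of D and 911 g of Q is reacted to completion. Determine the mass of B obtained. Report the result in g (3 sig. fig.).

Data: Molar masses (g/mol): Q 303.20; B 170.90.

n(D) = 8.325 mol
n(Q) = 911.0 / 303.20 = 3.005 mol
n/ν for D = 8.325/2 = 4.163
n/ν for Q = 3.005/1 = 3.005
Smallest n/ν is Q → limiting reagent.
n(B) = (2/1) × 3.005 = 6.010 mol
mass = 6.010 × 170.90 = 1027 g

1030 g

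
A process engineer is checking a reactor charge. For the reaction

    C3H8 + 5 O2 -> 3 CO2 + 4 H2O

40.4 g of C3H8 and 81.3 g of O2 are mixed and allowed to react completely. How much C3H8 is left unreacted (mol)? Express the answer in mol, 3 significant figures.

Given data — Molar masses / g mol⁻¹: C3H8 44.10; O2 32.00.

0.408 mol

n(C3H8) = 40.40 / 44.10 = 0.9161 mol
n(O2) = 81.30 / 32.00 = 2.541 mol
n/ν → C3H8: 0.9161, O2: 0.5082; O2 is limiting.
C3H8 consumed = (1/5) × 2.541 = 0.5082 mol
C3H8 remaining = 0.9161 − 0.5082 = 0.4079 mol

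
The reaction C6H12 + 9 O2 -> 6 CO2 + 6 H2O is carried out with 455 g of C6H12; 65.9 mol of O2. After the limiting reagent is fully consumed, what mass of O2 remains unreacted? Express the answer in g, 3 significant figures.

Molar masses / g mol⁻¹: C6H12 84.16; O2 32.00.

n(C6H12) = 455.0 / 84.16 = 5.406 mol
n(O2) = 65.90 mol
n/ν for C6H12 = 5.406/1 = 5.406
n/ν for O2 = 65.90/9 = 7.322
Smallest n/ν is C6H12 → limiting reagent.
O2 consumed = (9/1) × 5.406 = 48.65 mol
O2 remaining = 65.90 − 48.65 = 17.25 mol
mass = 17.25 × 32.00 = 552.0 g

552 g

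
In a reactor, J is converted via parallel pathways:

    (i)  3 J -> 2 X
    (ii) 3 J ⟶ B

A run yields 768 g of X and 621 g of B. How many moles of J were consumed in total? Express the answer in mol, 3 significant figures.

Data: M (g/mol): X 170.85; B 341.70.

12.2 mol

n(X) = 768 / 170.85 = 4.495 mol
n(B) = 621 / 341.70 = 1.817 mol
n(J) via (i) = (3/2)×4.495 = 6.743 mol
n(J) via (ii) = (3/1)×1.817 = 5.451 mol
total n(J) = 6.743 + 5.451 = 12.19 mol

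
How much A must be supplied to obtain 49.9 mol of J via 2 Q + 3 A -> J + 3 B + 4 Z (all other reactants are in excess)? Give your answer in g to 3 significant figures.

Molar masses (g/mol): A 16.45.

n(J) = 49.90 mol
n(A) = (3/1) × 49.90 = 149.7 mol
mass = 149.7 × 16.45 = 2463 g

2460 g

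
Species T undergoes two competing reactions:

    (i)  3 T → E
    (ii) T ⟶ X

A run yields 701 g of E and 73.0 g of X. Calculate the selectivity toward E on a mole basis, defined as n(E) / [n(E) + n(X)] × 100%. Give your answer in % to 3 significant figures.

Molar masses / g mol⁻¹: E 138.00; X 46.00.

76.2 %

n(E) = 701 / 138.00 = 5.080 mol
n(X) = 73.0 / 46.00 = 1.587 mol
selectivity = 5.080/(5.080+1.587) × 100 = 76.20 %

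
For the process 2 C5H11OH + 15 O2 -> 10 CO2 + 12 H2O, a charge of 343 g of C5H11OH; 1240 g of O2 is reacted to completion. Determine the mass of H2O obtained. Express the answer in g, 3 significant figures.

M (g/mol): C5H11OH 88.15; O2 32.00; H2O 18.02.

n(C5H11OH) = 343.0 / 88.15 = 3.891 mol
n(O2) = 1240 / 32.00 = 38.75 mol
n/ν for C5H11OH = 3.891/2 = 1.946
n/ν for O2 = 38.75/15 = 2.583
Smallest n/ν is C5H11OH → limiting reagent.
n(H2O) = (12/2) × 3.891 = 23.35 mol
mass = 23.35 × 18.02 = 420.8 g

421 g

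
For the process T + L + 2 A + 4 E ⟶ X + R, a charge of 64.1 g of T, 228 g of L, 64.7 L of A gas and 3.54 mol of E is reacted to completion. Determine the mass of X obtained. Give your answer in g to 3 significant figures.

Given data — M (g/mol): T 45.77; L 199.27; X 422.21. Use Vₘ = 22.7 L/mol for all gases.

n(T) = 64.10 / 45.77 = 1.400 mol
n(L) = 228.0 / 199.27 = 1.144 mol
n(A) = 64.70 / 22.7 = 2.850 mol
n(E) = 3.540 mol
n/ν for T = 1.400/1 = 1.400
n/ν for L = 1.144/1 = 1.144
n/ν for A = 2.850/2 = 1.425
n/ν for E = 3.540/4 = 0.8850
Smallest n/ν is E → limiting reagent.
n(X) = (1/4) × 3.540 = 0.8850 mol
mass = 0.8850 × 422.21 = 373.7 g

374 g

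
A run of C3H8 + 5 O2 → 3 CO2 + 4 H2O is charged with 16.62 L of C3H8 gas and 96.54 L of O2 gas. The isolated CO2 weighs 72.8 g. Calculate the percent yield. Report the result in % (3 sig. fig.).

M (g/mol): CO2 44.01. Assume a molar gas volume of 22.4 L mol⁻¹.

74.3 %

n(C3H8) = 16.62 / 22.4 = 0.7420 mol
n(O2) = 96.54 / 22.4 = 4.310 mol
n/ν for C3H8 = 0.7420/1 = 0.7420
n/ν for O2 = 4.310/5 = 0.8620
Smallest n/ν is C3H8 → limiting reagent.
theoretical n(CO2) = (3/1) × 0.7420 = 2.226 mol → 97.97 g
% yield = 72.8 / 97.97 × 100 = 74.31 %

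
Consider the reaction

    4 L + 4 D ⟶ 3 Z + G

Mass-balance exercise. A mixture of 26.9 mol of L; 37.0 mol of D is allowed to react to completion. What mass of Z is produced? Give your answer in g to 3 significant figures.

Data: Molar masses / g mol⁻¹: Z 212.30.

4280 g

n(L) = 26.90 mol
n(D) = 37.00 mol
n/ν for L = 26.90/4 = 6.725
n/ν for D = 37.00/4 = 9.250
Smallest n/ν is L → limiting reagent.
n(Z) = (3/4) × 26.90 = 20.18 mol
mass = 20.18 × 212.30 = 4284 g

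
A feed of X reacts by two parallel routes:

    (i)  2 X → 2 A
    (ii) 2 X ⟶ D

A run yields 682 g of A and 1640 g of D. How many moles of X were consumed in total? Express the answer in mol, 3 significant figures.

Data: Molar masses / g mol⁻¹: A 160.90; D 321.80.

n(A) = 682 / 160.90 = 4.239 mol
n(D) = 1640 / 321.80 = 5.096 mol
n(X) via (i) = (2/2)×4.239 = 4.239 mol
n(X) via (ii) = (2/1)×5.096 = 10.19 mol
total n(X) = 4.239 + 10.19 = 14.43 mol

14.4 mol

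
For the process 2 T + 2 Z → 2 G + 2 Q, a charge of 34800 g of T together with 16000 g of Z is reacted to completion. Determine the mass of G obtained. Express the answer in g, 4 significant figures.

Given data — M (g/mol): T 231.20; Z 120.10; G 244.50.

n(T) = 34800 / 231.20 = 150.5 mol
n(Z) = 16000 / 120.10 = 133.2 mol
n/ν → T: 75.25, Z: 66.60; Z is limiting.
n(G) = (2/2) × 133.2 = 133.2 mol
mass = 133.2 × 244.50 = 32570 g

32570 g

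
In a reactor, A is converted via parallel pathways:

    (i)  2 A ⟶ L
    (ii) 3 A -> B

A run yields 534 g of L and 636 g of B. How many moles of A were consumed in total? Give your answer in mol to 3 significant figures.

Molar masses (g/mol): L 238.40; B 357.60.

9.82 mol

n(L) = 534 / 238.40 = 2.240 mol
n(B) = 636 / 357.60 = 1.779 mol
n(A) via (i) = (2/1)×2.240 = 4.480 mol
n(A) via (ii) = (3/1)×1.779 = 5.337 mol
total n(A) = 4.480 + 5.337 = 9.817 mol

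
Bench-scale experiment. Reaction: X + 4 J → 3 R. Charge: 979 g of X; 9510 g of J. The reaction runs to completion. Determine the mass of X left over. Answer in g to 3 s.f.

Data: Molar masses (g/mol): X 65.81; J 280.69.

n(X) = 979.0 / 65.81 = 14.88 mol
n(J) = 9510 / 280.69 = 33.88 mol
n/ν for X = 14.88/1 = 14.88
n/ν for J = 33.88/4 = 8.470
Smallest n/ν is J → limiting reagent.
X consumed = (1/4) × 33.88 = 8.470 mol
X remaining = 14.88 − 8.470 = 6.410 mol
mass = 6.410 × 65.81 = 421.8 g

422 g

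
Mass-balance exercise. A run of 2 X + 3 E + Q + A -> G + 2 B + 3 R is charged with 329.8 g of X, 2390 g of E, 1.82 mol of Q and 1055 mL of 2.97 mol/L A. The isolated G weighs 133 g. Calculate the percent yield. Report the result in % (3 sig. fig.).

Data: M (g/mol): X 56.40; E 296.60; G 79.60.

n(X) = 329.8 / 56.40 = 5.848 mol
n(E) = 2390 / 296.60 = 8.058 mol
n(Q) = 1.820 mol
n(A) = 2.97 × 1055/1000 = 3.133 mol
n/ν for X = 5.848/2 = 2.924
n/ν for E = 8.058/3 = 2.686
n/ν for Q = 1.820/1 = 1.820
n/ν for A = 3.133/1 = 3.133
Smallest n/ν is Q → limiting reagent.
theoretical n(G) = (1/1) × 1.820 = 1.820 mol → 144.9 g
% yield = 133 / 144.9 × 100 = 91.79 %

91.8 %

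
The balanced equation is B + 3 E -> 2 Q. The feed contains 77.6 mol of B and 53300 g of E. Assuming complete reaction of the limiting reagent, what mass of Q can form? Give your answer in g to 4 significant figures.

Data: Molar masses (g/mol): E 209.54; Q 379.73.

n(B) = 77.60 mol
n(E) = 53300 / 209.54 = 254.4 mol
n/ν for B = 77.60/1 = 77.60
n/ν for E = 254.4/3 = 84.80
Smallest n/ν is B → limiting reagent.
n(Q) = (2/1) × 77.60 = 155.2 mol
mass = 155.2 × 379.73 = 58930 g

58930 g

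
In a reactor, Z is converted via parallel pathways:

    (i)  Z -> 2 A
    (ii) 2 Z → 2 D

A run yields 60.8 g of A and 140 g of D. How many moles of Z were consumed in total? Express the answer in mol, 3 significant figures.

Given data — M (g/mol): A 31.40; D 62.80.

3.20 mol

n(A) = 60.8 / 31.40 = 1.936 mol
n(D) = 140 / 62.80 = 2.229 mol
n(Z) via (i) = (1/2)×1.936 = 0.9680 mol
n(Z) via (ii) = (2/2)×2.229 = 2.229 mol
total n(Z) = 0.9680 + 2.229 = 3.197 mol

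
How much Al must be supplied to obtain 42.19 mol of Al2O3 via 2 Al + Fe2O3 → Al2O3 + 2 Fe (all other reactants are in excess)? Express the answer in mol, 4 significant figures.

n(Al2O3) = 42.19 mol
n(Al) = (2/1) × 42.19 = 84.38 mol

84.38 mol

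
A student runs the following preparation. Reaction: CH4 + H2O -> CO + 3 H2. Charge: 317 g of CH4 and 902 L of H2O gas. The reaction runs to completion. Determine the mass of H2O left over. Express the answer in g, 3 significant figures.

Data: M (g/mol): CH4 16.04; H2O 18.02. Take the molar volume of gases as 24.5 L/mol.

307 g

n(CH4) = 317.0 / 16.04 = 19.76 mol
n(H2O) = 902.0 / 24.5 = 36.82 mol
n/ν → CH4: 19.76, H2O: 36.82; CH4 is limiting.
H2O consumed = (1/1) × 19.76 = 19.76 mol
H2O remaining = 36.82 − 19.76 = 17.06 mol
mass = 17.06 × 18.02 = 307.4 g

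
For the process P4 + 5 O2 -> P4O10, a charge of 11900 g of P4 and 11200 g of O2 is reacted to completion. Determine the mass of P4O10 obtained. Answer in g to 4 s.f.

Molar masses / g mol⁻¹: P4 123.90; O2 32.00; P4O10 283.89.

n(P4) = 11900 / 123.90 = 96.05 mol
n(O2) = 11200 / 32.00 = 350.0 mol
n/ν for P4 = 96.05/1 = 96.05
n/ν for O2 = 350.0/5 = 70.00
Smallest n/ν is O2 → limiting reagent.
n(P4O10) = (1/5) × 350.0 = 70.00 mol
mass = 70.00 × 283.89 = 19870 g

19870 g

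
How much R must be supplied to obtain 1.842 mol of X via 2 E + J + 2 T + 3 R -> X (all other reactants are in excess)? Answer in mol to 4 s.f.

5.526 mol

n(X) = 1.842 mol
n(R) = (3/1) × 1.842 = 5.526 mol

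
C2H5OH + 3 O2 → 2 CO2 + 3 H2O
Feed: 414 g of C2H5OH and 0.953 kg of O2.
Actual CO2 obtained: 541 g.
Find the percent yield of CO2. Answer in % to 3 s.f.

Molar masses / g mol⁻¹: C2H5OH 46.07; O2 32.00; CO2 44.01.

n(C2H5OH) = 414.0 / 46.07 = 8.986 mol
n(O2) = 0.9530×1000 / 32.00 = 29.78 mol
n/ν → C2H5OH: 8.986, O2: 9.927; C2H5OH is limiting.
theoretical n(CO2) = (2/1) × 8.986 = 17.97 mol → 790.9 g
% yield = 541 / 790.9 × 100 = 68.40 %

68.4 %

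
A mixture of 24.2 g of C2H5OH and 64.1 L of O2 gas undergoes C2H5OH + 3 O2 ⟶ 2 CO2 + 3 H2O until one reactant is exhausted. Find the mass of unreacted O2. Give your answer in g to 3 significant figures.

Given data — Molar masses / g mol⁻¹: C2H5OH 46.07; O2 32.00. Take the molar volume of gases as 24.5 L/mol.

n(C2H5OH) = 24.20 / 46.07 = 0.5253 mol
n(O2) = 64.10 / 24.5 = 2.616 mol
n/ν for C2H5OH = 0.5253/1 = 0.5253
n/ν for O2 = 2.616/3 = 0.8720
Smallest n/ν is C2H5OH → limiting reagent.
O2 consumed = (3/1) × 0.5253 = 1.576 mol
O2 remaining = 2.616 − 1.576 = 1.040 mol
mass = 1.040 × 32.00 = 33.28 g

33.3 g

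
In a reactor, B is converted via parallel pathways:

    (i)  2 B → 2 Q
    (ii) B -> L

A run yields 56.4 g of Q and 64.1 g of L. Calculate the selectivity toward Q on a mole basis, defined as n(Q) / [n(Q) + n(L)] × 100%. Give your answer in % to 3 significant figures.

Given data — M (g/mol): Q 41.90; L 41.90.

46.8 %

n(Q) = 56.4 / 41.90 = 1.346 mol
n(L) = 64.1 / 41.90 = 1.530 mol
selectivity = 1.346/(1.346+1.530) × 100 = 46.80 %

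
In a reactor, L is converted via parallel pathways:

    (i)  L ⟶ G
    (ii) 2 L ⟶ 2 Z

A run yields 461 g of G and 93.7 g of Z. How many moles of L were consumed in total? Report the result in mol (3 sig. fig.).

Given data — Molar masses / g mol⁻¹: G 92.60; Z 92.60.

5.99 mol

n(G) = 461 / 92.60 = 4.978 mol
n(Z) = 93.7 / 92.60 = 1.012 mol
n(L) via (i) = (1/1)×4.978 = 4.978 mol
n(L) via (ii) = (2/2)×1.012 = 1.012 mol
total n(L) = 4.978 + 1.012 = 5.990 mol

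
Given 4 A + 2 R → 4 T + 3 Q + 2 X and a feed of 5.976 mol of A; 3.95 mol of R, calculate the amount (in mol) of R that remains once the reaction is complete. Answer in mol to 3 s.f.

0.962 mol

n(A) = 5.976 mol
n(R) = 3.950 mol
n/ν for A = 5.976/4 = 1.494
n/ν for R = 3.950/2 = 1.975
Smallest n/ν is A → limiting reagent.
R consumed = (2/4) × 5.976 = 2.988 mol
R remaining = 3.950 − 2.988 = 0.9620 mol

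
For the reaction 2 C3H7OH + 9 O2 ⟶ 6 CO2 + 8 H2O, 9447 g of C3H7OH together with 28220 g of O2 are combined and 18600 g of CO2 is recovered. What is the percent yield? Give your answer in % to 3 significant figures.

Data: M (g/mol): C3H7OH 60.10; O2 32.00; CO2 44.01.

89.6 %

n(C3H7OH) = 9447 / 60.10 = 157.2 mol
n(O2) = 28220 / 32.00 = 881.9 mol
n/ν for C3H7OH = 157.2/2 = 78.60
n/ν for O2 = 881.9/9 = 97.99
Smallest n/ν is C3H7OH → limiting reagent.
theoretical n(CO2) = (6/2) × 157.2 = 471.6 mol → 20760 g
% yield = 18600 / 20760 × 100 = 89.60 %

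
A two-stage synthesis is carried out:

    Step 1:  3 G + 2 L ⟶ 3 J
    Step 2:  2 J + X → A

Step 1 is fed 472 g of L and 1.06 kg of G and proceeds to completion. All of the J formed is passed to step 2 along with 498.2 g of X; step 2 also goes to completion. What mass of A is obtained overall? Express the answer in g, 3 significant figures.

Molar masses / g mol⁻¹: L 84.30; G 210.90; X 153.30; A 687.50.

1730 g

Step 1:
n(L) = 472.0 / 84.30 = 5.599 mol
n(G) = 1.060×1000 / 210.90 = 5.026 mol
n/ν for L = 5.599/2 = 2.800
n/ν for G = 5.026/3 = 1.675
Smallest n/ν is G → limiting reagent.
n(J) produced = (3/3) × 5.026 = 5.026 mol
Step 2:
n(J) available = 5.026 mol
n(X) = 498.2 / 153.30 = 3.250 mol
n/ν for J = 5.026/2 = 2.513
n/ν for X = 3.250/1 = 3.250
Smallest n/ν is J → limiting reagent.
n(A) = (1/2) × 5.026 = 2.513 mol
mass = 2.513 × 687.50 = 1728 g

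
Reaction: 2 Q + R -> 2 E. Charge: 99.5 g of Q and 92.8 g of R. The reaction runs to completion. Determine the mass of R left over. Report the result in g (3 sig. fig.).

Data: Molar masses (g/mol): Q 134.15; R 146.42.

38.5 g

n(Q) = 99.50 / 134.15 = 0.7417 mol
n(R) = 92.80 / 146.42 = 0.6338 mol
n/ν → Q: 0.3709, R: 0.6338; Q is limiting.
R consumed = (1/2) × 0.7417 = 0.3709 mol
R remaining = 0.6338 − 0.3709 = 0.2629 mol
mass = 0.2629 × 146.42 = 38.49 g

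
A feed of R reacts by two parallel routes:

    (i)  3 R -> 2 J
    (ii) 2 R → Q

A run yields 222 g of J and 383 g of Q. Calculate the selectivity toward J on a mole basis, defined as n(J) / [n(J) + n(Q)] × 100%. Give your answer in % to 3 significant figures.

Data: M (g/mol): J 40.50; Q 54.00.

n(J) = 222 / 40.50 = 5.481 mol
n(Q) = 383 / 54.00 = 7.093 mol
selectivity = 5.481/(5.481+7.093) × 100 = 43.59 %

43.6 %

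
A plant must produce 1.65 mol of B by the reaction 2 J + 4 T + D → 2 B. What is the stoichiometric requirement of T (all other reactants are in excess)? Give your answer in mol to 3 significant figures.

3.30 mol

n(B) = 1.650 mol
n(T) = (4/2) × 1.650 = 3.300 mol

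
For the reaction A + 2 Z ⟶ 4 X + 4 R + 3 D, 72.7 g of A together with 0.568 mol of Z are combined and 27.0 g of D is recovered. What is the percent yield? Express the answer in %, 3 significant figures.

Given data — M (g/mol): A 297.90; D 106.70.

34.6 %

n(A) = 72.70 / 297.90 = 0.2440 mol
n(Z) = 0.5680 mol
n/ν for A = 0.2440/1 = 0.2440
n/ν for Z = 0.5680/2 = 0.2840
Smallest n/ν is A → limiting reagent.
theoretical n(D) = (3/1) × 0.2440 = 0.7320 mol → 78.10 g
% yield = 27.0 / 78.10 × 100 = 34.57 %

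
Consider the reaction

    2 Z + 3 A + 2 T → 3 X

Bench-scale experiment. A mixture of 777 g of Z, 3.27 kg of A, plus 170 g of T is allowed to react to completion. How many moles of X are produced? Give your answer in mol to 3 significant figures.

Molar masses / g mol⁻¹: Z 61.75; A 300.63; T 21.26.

10.9 mol

n(Z) = 777.0 / 61.75 = 12.58 mol
n(A) = 3.270×1000 / 300.63 = 10.88 mol
n(T) = 170.0 / 21.26 = 7.996 mol
n/ν for Z = 12.58/2 = 6.290
n/ν for A = 10.88/3 = 3.627
n/ν for T = 7.996/2 = 3.998
Smallest n/ν is A → limiting reagent.
n(X) = (3/3) × 10.88 = 10.88 mol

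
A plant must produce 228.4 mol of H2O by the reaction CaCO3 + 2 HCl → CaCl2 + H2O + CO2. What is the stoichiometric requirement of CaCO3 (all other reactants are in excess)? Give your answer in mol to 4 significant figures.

228.4 mol

n(H2O) = 228.4 mol
n(CaCO3) = (1/1) × 228.4 = 228.4 mol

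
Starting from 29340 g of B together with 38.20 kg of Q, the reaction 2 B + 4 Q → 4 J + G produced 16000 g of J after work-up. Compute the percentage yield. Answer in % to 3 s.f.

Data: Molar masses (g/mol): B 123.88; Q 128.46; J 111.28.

48.4 %

n(B) = 29340 / 123.88 = 236.8 mol
n(Q) = 38.20×1000 / 128.46 = 297.4 mol
n/ν for B = 236.8/2 = 118.4
n/ν for Q = 297.4/4 = 74.35
Smallest n/ν is Q → limiting reagent.
theoretical n(J) = (4/4) × 297.4 = 297.4 mol → 33090 g
% yield = 16000 / 33090 × 100 = 48.35 %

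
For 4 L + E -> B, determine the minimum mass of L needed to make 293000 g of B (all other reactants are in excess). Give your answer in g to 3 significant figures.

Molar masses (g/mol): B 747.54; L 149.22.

n(B) = 293000 / 747.54 = 392.0 mol
n(L) = (4/1) × 392.0 = 1568 mol
mass = 1568 × 149.22 = 234000 g

234000 g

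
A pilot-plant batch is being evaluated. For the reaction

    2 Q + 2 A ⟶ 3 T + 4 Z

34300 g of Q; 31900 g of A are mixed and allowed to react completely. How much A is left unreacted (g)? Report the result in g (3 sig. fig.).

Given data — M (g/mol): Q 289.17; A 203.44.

n(Q) = 34300 / 289.17 = 118.6 mol
n(A) = 31900 / 203.44 = 156.8 mol
n/ν for Q = 118.6/2 = 59.30
n/ν for A = 156.8/2 = 78.40
Smallest n/ν is Q → limiting reagent.
A consumed = (2/2) × 118.6 = 118.6 mol
A remaining = 156.8 − 118.6 = 38.20 mol
mass = 38.20 × 203.44 = 7771 g

7770 g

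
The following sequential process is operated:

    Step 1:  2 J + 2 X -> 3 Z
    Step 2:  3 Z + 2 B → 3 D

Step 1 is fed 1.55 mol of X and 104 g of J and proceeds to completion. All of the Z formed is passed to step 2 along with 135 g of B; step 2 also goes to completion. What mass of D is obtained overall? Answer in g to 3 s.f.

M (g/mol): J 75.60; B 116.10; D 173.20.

Step 1:
n(X) = 1.550 mol
n(J) = 104.0 / 75.60 = 1.376 mol
n/ν for X = 1.550/2 = 0.7750
n/ν for J = 1.376/2 = 0.6880
Smallest n/ν is J → limiting reagent.
n(Z) produced = (3/2) × 1.376 = 2.064 mol
Step 2:
n(Z) available = 2.064 mol
n(B) = 135.0 / 116.10 = 1.163 mol
n/ν for Z = 2.064/3 = 0.6880
n/ν for B = 1.163/2 = 0.5815
Smallest n/ν is B → limiting reagent.
n(D) = (3/2) × 1.163 = 1.745 mol
mass = 1.745 × 173.20 = 302.2 g

302 g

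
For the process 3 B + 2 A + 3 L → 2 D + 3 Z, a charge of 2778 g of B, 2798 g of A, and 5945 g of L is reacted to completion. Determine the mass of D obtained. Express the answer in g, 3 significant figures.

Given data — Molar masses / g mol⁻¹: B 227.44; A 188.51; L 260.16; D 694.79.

n(B) = 2778 / 227.44 = 12.21 mol
n(A) = 2798 / 188.51 = 14.84 mol
n(L) = 5945 / 260.16 = 22.85 mol
n/ν → B: 4.070, A: 7.420, L: 7.617; B is limiting.
n(D) = (2/3) × 12.21 = 8.140 mol
mass = 8.140 × 694.79 = 5656 g

5660 g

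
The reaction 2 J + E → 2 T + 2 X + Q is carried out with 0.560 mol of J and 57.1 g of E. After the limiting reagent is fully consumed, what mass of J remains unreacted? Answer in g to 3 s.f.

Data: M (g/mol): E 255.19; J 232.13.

26.1 g

n(J) = 0.5600 mol
n(E) = 57.10 / 255.19 = 0.2238 mol
n/ν for J = 0.5600/2 = 0.2800
n/ν for E = 0.2238/1 = 0.2238
Smallest n/ν is E → limiting reagent.
J consumed = (2/1) × 0.2238 = 0.4476 mol
J remaining = 0.5600 − 0.4476 = 0.1124 mol
mass = 0.1124 × 232.13 = 26.09 g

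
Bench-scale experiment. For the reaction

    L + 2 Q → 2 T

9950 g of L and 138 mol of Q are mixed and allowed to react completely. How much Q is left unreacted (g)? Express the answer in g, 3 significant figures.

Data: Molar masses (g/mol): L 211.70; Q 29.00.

n(L) = 9950 / 211.70 = 47.00 mol
n(Q) = 138.0 mol
n/ν for L = 47.00/1 = 47.00
n/ν for Q = 138.0/2 = 69.00
Smallest n/ν is L → limiting reagent.
Q consumed = (2/1) × 47.00 = 94.00 mol
Q remaining = 138.0 − 94.00 = 44.00 mol
mass = 44.00 × 29.00 = 1276 g

1280 g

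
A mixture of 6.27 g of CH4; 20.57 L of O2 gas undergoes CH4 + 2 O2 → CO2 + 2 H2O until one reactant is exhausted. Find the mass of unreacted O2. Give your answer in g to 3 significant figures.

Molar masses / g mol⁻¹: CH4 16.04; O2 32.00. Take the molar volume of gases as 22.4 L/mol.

4.37 g

n(CH4) = 6.270 / 16.04 = 0.3909 mol
n(O2) = 20.57 / 22.4 = 0.9183 mol
n/ν for CH4 = 0.3909/1 = 0.3909
n/ν for O2 = 0.9183/2 = 0.4592
Smallest n/ν is CH4 → limiting reagent.
O2 consumed = (2/1) × 0.3909 = 0.7818 mol
O2 remaining = 0.9183 − 0.7818 = 0.1365 mol
mass = 0.1365 × 32.00 = 4.368 g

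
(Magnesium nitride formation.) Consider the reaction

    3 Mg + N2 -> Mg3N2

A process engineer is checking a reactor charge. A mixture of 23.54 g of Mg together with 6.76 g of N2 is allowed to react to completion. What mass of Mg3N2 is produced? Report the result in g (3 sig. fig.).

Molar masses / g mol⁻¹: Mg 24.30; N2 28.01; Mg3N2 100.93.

n(Mg) = 23.54 / 24.30 = 0.9687 mol
n(N2) = 6.760 / 28.01 = 0.2413 mol
n/ν → Mg: 0.3229, N2: 0.2413; N2 is limiting.
n(Mg3N2) = (1/1) × 0.2413 = 0.2413 mol
mass = 0.2413 × 100.93 = 24.35 g

24.4 g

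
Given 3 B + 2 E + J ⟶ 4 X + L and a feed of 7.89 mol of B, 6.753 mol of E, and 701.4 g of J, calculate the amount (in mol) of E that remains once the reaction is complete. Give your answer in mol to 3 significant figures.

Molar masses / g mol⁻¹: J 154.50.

1.49 mol

n(B) = 7.890 mol
n(E) = 6.753 mol
n(J) = 701.4 / 154.50 = 4.540 mol
n/ν → B: 2.630, E: 3.377, J: 4.540; B is limiting.
E consumed = (2/3) × 7.890 = 5.260 mol
E remaining = 6.753 − 5.260 = 1.493 mol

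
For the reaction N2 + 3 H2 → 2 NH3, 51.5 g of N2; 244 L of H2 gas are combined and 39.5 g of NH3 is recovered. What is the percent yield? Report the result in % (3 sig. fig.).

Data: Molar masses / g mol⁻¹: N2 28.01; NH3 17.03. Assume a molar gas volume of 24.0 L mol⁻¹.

n(N2) = 51.50 / 28.01 = 1.839 mol
n(H2) = 244.0 / 24.0 = 10.17 mol
n/ν for N2 = 1.839/1 = 1.839
n/ν for H2 = 10.17/3 = 3.390
Smallest n/ν is N2 → limiting reagent.
theoretical n(NH3) = (2/1) × 1.839 = 3.678 mol → 62.64 g
% yield = 39.5 / 62.64 × 100 = 63.06 %

63.1 %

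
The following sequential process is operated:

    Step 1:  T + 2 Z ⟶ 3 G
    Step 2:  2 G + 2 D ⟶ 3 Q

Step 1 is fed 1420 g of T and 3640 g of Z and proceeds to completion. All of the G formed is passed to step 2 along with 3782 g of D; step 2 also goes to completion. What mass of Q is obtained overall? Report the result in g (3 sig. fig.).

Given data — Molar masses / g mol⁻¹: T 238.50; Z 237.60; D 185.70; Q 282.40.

Step 1:
n(T) = 1420 / 238.50 = 5.954 mol
n(Z) = 3640 / 237.60 = 15.32 mol
n/ν for T = 5.954/1 = 5.954
n/ν for Z = 15.32/2 = 7.660
Smallest n/ν is T → limiting reagent.
n(G) produced = (3/1) × 5.954 = 17.86 mol
Step 2:
n(G) available = 17.86 mol
n(D) = 3782 / 185.70 = 20.37 mol
n/ν for G = 17.86/2 = 8.930
n/ν for D = 20.37/2 = 10.19
Smallest n/ν is G → limiting reagent.
n(Q) = (3/2) × 17.86 = 26.79 mol
mass = 26.79 × 282.40 = 7565 g

7570 g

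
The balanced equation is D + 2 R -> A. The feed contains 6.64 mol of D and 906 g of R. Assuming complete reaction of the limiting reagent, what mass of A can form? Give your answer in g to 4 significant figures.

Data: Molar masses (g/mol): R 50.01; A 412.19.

2737 g

n(D) = 6.640 mol
n(R) = 906.0 / 50.01 = 18.12 mol
n/ν for D = 6.640/1 = 6.640
n/ν for R = 18.12/2 = 9.060
Smallest n/ν is D → limiting reagent.
n(A) = (1/1) × 6.640 = 6.640 mol
mass = 6.640 × 412.19 = 2737 g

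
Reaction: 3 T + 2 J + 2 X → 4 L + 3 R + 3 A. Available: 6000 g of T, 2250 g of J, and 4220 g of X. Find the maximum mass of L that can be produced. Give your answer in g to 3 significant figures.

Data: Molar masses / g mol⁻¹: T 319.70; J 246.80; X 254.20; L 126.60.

2310 g

n(T) = 6000 / 319.70 = 18.77 mol
n(J) = 2250 / 246.80 = 9.117 mol
n(X) = 4220 / 254.20 = 16.60 mol
n/ν for T = 18.77/3 = 6.257
n/ν for J = 9.117/2 = 4.559
n/ν for X = 16.60/2 = 8.300
Smallest n/ν is J → limiting reagent.
n(L) = (4/2) × 9.117 = 18.23 mol
mass = 18.23 × 126.60 = 2308 g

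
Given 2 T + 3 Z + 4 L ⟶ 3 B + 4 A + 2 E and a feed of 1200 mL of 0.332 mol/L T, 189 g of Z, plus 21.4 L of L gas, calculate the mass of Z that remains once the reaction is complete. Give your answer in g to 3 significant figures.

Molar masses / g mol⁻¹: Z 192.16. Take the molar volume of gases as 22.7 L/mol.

n(T) = 0.332 × 1200/1000 = 0.3984 mol
n(Z) = 189.0 / 192.16 = 0.9836 mol
n(L) = 21.40 / 22.7 = 0.9427 mol
n/ν for T = 0.3984/2 = 0.1992
n/ν for Z = 0.9836/3 = 0.3279
n/ν for L = 0.9427/4 = 0.2357
Smallest n/ν is T → limiting reagent.
Z consumed = (3/2) × 0.3984 = 0.5976 mol
Z remaining = 0.9836 − 0.5976 = 0.3860 mol
mass = 0.3860 × 192.16 = 74.17 g

74.2 g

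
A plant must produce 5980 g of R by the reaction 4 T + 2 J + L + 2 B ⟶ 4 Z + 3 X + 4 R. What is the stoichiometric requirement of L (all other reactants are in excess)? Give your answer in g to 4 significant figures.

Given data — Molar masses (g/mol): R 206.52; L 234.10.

n(R) = 5980 / 206.52 = 28.96 mol
n(L) = (1/4) × 28.96 = 7.240 mol
mass = 7.240 × 234.10 = 1695 g

1695 g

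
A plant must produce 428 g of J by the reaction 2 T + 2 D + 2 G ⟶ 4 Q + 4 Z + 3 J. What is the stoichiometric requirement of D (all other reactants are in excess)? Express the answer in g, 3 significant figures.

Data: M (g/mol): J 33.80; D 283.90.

n(J) = 428 / 33.80 = 12.66 mol
n(D) = (2/3) × 12.66 = 8.440 mol
mass = 8.440 × 283.90 = 2396 g

2400 g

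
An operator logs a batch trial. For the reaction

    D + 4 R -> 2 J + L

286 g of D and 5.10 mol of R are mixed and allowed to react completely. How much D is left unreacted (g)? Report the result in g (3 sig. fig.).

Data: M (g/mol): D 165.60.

n(D) = 286.0 / 165.60 = 1.727 mol
n(R) = 5.100 mol
n/ν for D = 1.727/1 = 1.727
n/ν for R = 5.100/4 = 1.275
Smallest n/ν is R → limiting reagent.
D consumed = (1/4) × 5.100 = 1.275 mol
D remaining = 1.727 − 1.275 = 0.4520 mol
mass = 0.4520 × 165.60 = 74.85 g

74.9 g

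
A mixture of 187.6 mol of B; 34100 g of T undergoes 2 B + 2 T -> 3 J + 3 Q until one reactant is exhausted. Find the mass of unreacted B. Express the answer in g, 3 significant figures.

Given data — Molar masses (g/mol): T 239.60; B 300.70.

n(B) = 187.6 mol
n(T) = 34100 / 239.60 = 142.3 mol
n/ν for B = 187.6/2 = 93.80
n/ν for T = 142.3/2 = 71.15
Smallest n/ν is T → limiting reagent.
B consumed = (2/2) × 142.3 = 142.3 mol
B remaining = 187.6 − 142.3 = 45.30 mol
mass = 45.30 × 300.70 = 13620 g

13600 g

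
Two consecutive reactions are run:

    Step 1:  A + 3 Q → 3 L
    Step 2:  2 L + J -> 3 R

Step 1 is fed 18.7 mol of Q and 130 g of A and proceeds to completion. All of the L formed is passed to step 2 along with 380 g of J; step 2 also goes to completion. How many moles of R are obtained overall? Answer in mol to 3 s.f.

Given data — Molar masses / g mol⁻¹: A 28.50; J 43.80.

Step 1:
n(Q) = 18.70 mol
n(A) = 130.0 / 28.50 = 4.561 mol
n/ν for Q = 18.70/3 = 6.233
n/ν for A = 4.561/1 = 4.561
Smallest n/ν is A → limiting reagent.
n(L) produced = (3/1) × 4.561 = 13.68 mol
Step 2:
n(L) available = 13.68 mol
n(J) = 380.0 / 43.80 = 8.676 mol
n/ν for L = 13.68/2 = 6.840
n/ν for J = 8.676/1 = 8.676
Smallest n/ν is L → limiting reagent.
n(R) = (3/2) × 13.68 = 20.52 mol

20.5 mol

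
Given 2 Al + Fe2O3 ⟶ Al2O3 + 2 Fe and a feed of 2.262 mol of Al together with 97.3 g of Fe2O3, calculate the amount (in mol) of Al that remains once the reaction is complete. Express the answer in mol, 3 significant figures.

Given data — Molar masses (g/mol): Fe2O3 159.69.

1.04 mol

n(Al) = 2.262 mol
n(Fe2O3) = 97.30 / 159.69 = 0.6093 mol
n/ν for Al = 2.262/2 = 1.131
n/ν for Fe2O3 = 0.6093/1 = 0.6093
Smallest n/ν is Fe2O3 → limiting reagent.
Al consumed = (2/1) × 0.6093 = 1.219 mol
Al remaining = 2.262 − 1.219 = 1.043 mol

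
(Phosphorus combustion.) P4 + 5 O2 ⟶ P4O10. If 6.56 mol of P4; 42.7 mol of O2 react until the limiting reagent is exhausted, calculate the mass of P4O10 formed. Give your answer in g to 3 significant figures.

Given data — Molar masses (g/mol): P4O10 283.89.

1860 g

n(P4) = 6.560 mol
n(O2) = 42.70 mol
n/ν → P4: 6.560, O2: 8.540; P4 is limiting.
n(P4O10) = (1/1) × 6.560 = 6.560 mol
mass = 6.560 × 283.89 = 1862 g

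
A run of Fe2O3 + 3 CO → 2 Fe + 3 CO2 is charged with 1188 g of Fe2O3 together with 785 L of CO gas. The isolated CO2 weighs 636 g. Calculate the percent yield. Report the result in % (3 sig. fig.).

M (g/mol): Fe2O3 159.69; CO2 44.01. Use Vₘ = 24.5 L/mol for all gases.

n(Fe2O3) = 1188 / 159.69 = 7.439 mol
n(CO) = 785.0 / 24.5 = 32.04 mol
n/ν → Fe2O3: 7.439, CO: 10.68; Fe2O3 is limiting.
theoretical n(CO2) = (3/1) × 7.439 = 22.32 mol → 982.3 g
% yield = 636 / 982.3 × 100 = 64.75 %

64.8 %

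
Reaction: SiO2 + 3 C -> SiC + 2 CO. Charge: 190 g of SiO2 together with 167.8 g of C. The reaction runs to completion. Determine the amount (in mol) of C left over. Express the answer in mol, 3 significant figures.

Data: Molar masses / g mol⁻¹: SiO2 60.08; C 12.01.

n(SiO2) = 190.0 / 60.08 = 3.162 mol
n(C) = 167.8 / 12.01 = 13.97 mol
n/ν for SiO2 = 3.162/1 = 3.162
n/ν for C = 13.97/3 = 4.657
Smallest n/ν is SiO2 → limiting reagent.
C consumed = (3/1) × 3.162 = 9.486 mol
C remaining = 13.97 − 9.486 = 4.484 mol

4.48 mol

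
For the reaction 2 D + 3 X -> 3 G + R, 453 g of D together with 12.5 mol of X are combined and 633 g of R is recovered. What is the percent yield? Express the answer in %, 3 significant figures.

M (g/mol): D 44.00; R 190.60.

79.7 %

n(D) = 453.0 / 44.00 = 10.30 mol
n(X) = 12.50 mol
n/ν for D = 10.30/2 = 5.150
n/ν for X = 12.50/3 = 4.167
Smallest n/ν is X → limiting reagent.
theoretical n(R) = (1/3) × 12.50 = 4.167 mol → 794.2 g
% yield = 633 / 794.2 × 100 = 79.70 %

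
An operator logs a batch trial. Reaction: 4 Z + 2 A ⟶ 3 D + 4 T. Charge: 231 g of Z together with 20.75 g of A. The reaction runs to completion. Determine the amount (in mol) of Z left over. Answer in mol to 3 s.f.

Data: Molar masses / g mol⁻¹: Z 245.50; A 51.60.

n(Z) = 231.0 / 245.50 = 0.9409 mol
n(A) = 20.75 / 51.60 = 0.4021 mol
n/ν for Z = 0.9409/4 = 0.2352
n/ν for A = 0.4021/2 = 0.2011
Smallest n/ν is A → limiting reagent.
Z consumed = (4/2) × 0.4021 = 0.8042 mol
Z remaining = 0.9409 − 0.8042 = 0.1367 mol

0.137 mol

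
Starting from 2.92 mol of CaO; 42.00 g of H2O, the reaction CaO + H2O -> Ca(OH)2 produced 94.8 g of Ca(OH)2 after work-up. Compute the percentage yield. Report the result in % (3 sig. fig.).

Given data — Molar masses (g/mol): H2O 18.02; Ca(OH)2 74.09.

n(CaO) = 2.920 mol
n(H2O) = 42.00 / 18.02 = 2.331 mol
n/ν → CaO: 2.920, H2O: 2.331; H2O is limiting.
theoretical n(Ca(OH)2) = (1/1) × 2.331 = 2.331 mol → 172.7 g
% yield = 94.8 / 172.7 × 100 = 54.89 %

54.9 %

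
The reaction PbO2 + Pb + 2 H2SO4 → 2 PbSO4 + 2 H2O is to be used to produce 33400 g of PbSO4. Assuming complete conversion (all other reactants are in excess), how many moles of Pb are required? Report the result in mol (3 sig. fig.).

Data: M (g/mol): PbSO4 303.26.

n(PbSO4) = 33400 / 303.26 = 110.1 mol
n(Pb) = (1/2) × 110.1 = 55.05 mol

55.1 mol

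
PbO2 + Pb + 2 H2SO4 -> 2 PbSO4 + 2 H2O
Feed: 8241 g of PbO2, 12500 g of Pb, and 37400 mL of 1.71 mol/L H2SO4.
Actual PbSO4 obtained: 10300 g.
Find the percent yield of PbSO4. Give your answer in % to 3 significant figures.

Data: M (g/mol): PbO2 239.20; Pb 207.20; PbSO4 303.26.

n(PbO2) = 8241 / 239.20 = 34.45 mol
n(Pb) = 12500 / 207.20 = 60.33 mol
n(H2SO4) = 1.71 × 37400/1000 = 63.95 mol
n/ν for PbO2 = 34.45/1 = 34.45
n/ν for Pb = 60.33/1 = 60.33
n/ν for H2SO4 = 63.95/2 = 31.98
Smallest n/ν is H2SO4 → limiting reagent.
theoretical n(PbSO4) = (2/2) × 63.95 = 63.95 mol → 19390 g
% yield = 10300 / 19390 × 100 = 53.12 %

53.1 %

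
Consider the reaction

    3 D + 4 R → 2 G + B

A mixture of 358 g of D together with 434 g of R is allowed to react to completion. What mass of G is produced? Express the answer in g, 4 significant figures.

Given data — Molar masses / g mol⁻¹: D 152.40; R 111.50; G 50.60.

79.24 g

n(D) = 358.0 / 152.40 = 2.349 mol
n(R) = 434.0 / 111.50 = 3.892 mol
n/ν → D: 0.7830, R: 0.9730; D is limiting.
n(G) = (2/3) × 2.349 = 1.566 mol
mass = 1.566 × 50.60 = 79.24 g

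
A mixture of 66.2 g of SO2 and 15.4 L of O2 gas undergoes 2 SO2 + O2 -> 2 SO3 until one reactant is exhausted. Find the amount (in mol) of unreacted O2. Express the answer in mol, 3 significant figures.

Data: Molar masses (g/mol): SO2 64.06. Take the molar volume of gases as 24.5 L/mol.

0.112 mol

n(SO2) = 66.20 / 64.06 = 1.033 mol
n(O2) = 15.40 / 24.5 = 0.6286 mol
n/ν → SO2: 0.5165, O2: 0.6286; SO2 is limiting.
O2 consumed = (1/2) × 1.033 = 0.5165 mol
O2 remaining = 0.6286 − 0.5165 = 0.1121 mol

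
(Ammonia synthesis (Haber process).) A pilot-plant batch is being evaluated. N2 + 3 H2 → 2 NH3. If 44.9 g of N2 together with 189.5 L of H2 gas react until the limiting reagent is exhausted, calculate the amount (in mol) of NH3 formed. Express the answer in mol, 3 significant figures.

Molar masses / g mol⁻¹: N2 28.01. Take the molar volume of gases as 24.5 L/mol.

3.21 mol

n(N2) = 44.90 / 28.01 = 1.603 mol
n(H2) = 189.5 / 24.5 = 7.735 mol
n/ν → N2: 1.603, H2: 2.578; N2 is limiting.
n(NH3) = (2/1) × 1.603 = 3.206 mol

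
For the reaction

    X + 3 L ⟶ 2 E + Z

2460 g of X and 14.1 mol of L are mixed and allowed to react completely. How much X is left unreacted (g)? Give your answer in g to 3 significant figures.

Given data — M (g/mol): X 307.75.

n(X) = 2460 / 307.75 = 7.994 mol
n(L) = 14.10 mol
n/ν → X: 7.994, L: 4.700; L is limiting.
X consumed = (1/3) × 14.10 = 4.700 mol
X remaining = 7.994 − 4.700 = 3.294 mol
mass = 3.294 × 307.75 = 1014 g

1010 g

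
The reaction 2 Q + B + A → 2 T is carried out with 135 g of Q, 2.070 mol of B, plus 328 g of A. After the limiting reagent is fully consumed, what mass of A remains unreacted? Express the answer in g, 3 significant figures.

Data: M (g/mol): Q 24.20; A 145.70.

n(Q) = 135.0 / 24.20 = 5.579 mol
n(B) = 2.070 mol
n(A) = 328.0 / 145.70 = 2.251 mol
n/ν for Q = 5.579/2 = 2.790
n/ν for B = 2.070/1 = 2.070
n/ν for A = 2.251/1 = 2.251
Smallest n/ν is B → limiting reagent.
A consumed = (1/1) × 2.070 = 2.070 mol
A remaining = 2.251 − 2.070 = 0.1810 mol
mass = 0.1810 × 145.70 = 26.37 g

26.4 g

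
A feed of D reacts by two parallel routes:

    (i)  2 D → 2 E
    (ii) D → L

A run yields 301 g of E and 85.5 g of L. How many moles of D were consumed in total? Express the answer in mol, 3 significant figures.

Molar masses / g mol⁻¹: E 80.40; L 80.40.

n(E) = 301 / 80.40 = 3.744 mol
n(L) = 85.5 / 80.40 = 1.063 mol
n(D) via (i) = (2/2)×3.744 = 3.744 mol
n(D) via (ii) = (1/1)×1.063 = 1.063 mol
total n(D) = 3.744 + 1.063 = 4.807 mol

4.81 mol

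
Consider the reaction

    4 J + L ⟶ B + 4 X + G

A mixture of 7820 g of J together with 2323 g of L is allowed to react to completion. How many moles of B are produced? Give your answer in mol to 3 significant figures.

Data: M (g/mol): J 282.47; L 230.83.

6.92 mol

n(J) = 7820 / 282.47 = 27.68 mol
n(L) = 2323 / 230.83 = 10.06 mol
n/ν for J = 27.68/4 = 6.920
n/ν for L = 10.06/1 = 10.06
Smallest n/ν is J → limiting reagent.
n(B) = (1/4) × 27.68 = 6.920 mol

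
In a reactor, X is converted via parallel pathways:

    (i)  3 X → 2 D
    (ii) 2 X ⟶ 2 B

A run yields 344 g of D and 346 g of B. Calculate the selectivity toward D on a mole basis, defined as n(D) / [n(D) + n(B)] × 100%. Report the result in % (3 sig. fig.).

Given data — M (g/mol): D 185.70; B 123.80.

n(D) = 344 / 185.70 = 1.852 mol
n(B) = 346 / 123.80 = 2.795 mol
selectivity = 1.852/(1.852+2.795) × 100 = 39.85 %

39.9 %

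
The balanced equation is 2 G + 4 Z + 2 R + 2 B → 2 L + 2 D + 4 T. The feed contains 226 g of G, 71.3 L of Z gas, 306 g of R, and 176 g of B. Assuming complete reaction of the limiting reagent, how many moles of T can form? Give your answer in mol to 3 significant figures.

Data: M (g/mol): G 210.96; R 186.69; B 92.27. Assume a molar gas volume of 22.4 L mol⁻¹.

2.14 mol

n(G) = 226.0 / 210.96 = 1.071 mol
n(Z) = 71.30 / 22.4 = 3.183 mol
n(R) = 306.0 / 186.69 = 1.639 mol
n(B) = 176.0 / 92.27 = 1.907 mol
n/ν for G = 1.071/2 = 0.5355
n/ν for Z = 3.183/4 = 0.7958
n/ν for R = 1.639/2 = 0.8195
n/ν for B = 1.907/2 = 0.9535
Smallest n/ν is G → limiting reagent.
n(T) = (4/2) × 1.071 = 2.142 mol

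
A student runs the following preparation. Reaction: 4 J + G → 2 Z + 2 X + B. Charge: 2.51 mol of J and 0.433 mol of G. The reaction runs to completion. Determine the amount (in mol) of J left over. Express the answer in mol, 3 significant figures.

0.778 mol

n(J) = 2.510 mol
n(G) = 0.4330 mol
n/ν → J: 0.6275, G: 0.4330; G is limiting.
J consumed = (4/1) × 0.4330 = 1.732 mol
J remaining = 2.510 − 1.732 = 0.7780 mol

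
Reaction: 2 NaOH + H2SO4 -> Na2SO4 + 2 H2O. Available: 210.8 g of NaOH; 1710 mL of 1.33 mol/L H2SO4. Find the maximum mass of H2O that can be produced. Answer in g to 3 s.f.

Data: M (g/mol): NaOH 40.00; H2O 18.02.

82.0 g

n(NaOH) = 210.8 / 40.00 = 5.270 mol
n(H2SO4) = 1.33 × 1710/1000 = 2.274 mol
n/ν for NaOH = 5.270/2 = 2.635
n/ν for H2SO4 = 2.274/1 = 2.274
Smallest n/ν is H2SO4 → limiting reagent.
n(H2O) = (2/1) × 2.274 = 4.548 mol
mass = 4.548 × 18.02 = 81.95 g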